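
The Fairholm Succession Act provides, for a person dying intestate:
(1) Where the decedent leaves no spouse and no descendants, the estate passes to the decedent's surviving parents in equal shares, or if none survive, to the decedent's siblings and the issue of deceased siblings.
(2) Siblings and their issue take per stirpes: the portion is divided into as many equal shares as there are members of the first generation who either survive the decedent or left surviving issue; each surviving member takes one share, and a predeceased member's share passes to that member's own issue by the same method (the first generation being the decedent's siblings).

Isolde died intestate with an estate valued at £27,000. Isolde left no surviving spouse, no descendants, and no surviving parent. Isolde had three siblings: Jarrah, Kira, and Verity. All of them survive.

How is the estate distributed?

Jarrah: £9,000; Kira: £9,000; Verity: £9,000

The entire £27,000 passes to the siblings and their issue.
That amount (£27,000) is divided into 3 shares of £9,000: Jarrah, Kira, and Verity each take £9,000.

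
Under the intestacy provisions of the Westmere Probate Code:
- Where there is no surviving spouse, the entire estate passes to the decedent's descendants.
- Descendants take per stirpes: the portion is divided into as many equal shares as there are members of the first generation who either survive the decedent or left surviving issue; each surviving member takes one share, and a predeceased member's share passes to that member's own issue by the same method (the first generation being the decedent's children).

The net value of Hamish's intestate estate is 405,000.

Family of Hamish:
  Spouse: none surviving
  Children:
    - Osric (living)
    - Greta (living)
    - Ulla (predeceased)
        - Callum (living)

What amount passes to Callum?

The entire 405,000 passes to the descendants.
That amount (405,000) is divided into 3 shares of 135,000: Osric and Greta each take 135,000; Ulla's 135,000 share passes to Ulla's issue.
Ulla's share (135,000) passes entirely to Callum.

Callum receives 135,000.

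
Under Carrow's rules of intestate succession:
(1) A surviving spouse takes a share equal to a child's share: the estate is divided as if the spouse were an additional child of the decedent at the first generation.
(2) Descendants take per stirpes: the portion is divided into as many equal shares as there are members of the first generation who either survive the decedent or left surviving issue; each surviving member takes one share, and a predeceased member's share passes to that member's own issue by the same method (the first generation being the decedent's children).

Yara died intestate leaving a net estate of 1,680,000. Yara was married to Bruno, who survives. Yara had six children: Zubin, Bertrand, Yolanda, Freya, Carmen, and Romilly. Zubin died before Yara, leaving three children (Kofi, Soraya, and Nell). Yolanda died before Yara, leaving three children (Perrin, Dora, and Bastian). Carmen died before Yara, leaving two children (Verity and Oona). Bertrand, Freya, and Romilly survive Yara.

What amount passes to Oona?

Oona receives 120,000.

The spouse counts as an additional share at the children's level, so there are 7 primary shares of 240,000. Bruno takes one such share (240,000).
The children's combined portion (1,440,000) is divided into 6 shares of 240,000: Bertrand, Freya, and Romilly each take 240,000; Zubin's 240,000 share passes to Zubin's issue; Yolanda's 240,000 share passes to Yolanda's issue; Carmen's 240,000 share passes to Carmen's issue.
Zubin's share (240,000) is divided into 3 shares of 80,000: Kofi, Soraya, and Nell each take 80,000.
Yolanda's share (240,000) is divided into 3 shares of 80,000: Perrin, Dora, and Bastian each take 80,000.
Carmen's share (240,000) is divided into 2 shares of 120,000: Verity and Oona each take 120,000.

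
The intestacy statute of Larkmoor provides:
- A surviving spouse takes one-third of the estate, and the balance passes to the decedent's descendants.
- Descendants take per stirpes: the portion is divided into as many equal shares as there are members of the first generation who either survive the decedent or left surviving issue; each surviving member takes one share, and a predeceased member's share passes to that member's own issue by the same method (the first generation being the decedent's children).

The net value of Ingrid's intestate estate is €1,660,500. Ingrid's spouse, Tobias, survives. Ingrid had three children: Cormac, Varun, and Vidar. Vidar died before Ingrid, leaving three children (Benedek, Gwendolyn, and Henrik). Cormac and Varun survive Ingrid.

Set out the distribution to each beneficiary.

Tobias: €553,500; Cormac: €369,000; Varun: €369,000; Benedek: €123,000; Gwendolyn: €123,000; Henrik: €123,000

Tobias takes one-third of €1,660,500 = €553,500. The remaining €1,107,000 passes to the descendants.
The descendants' portion (€1,107,000) is divided into 3 shares of €369,000: Cormac and Varun each take €369,000; Vidar's €369,000 share passes to Vidar's issue.
Vidar's share (€369,000) is divided into 3 shares of €123,000: Benedek, Gwendolyn, and Henrik each take €123,000.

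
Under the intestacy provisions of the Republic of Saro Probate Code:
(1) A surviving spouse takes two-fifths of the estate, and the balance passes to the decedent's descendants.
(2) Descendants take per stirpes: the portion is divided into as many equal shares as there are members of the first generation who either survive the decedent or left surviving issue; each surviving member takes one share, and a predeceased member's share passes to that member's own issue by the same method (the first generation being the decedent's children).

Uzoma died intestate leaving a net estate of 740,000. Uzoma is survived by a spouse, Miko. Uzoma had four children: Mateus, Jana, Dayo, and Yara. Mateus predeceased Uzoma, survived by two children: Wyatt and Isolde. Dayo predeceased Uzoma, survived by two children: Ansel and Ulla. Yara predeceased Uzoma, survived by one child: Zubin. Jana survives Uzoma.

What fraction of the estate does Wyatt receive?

Wyatt receives 3/40 of the estate.

Miko takes two-fifths of 740,000 = 296,000. The remaining 444,000 passes to the descendants.
The descendants' portion (444,000) is divided into 4 shares of 111,000: Jana takes 111,000; Mateus's 111,000 share passes to Mateus's issue; Dayo's 111,000 share passes to Dayo's issue; Yara's 111,000 share passes to Yara's issue.
Mateus's share (111,000) is divided into 2 shares of 55,500: Wyatt and Isolde each take 55,500.
Dayo's share (111,000) is divided into 2 shares of 55,500: Ansel and Ulla each take 55,500.
Yara's share (111,000) passes entirely to Zubin.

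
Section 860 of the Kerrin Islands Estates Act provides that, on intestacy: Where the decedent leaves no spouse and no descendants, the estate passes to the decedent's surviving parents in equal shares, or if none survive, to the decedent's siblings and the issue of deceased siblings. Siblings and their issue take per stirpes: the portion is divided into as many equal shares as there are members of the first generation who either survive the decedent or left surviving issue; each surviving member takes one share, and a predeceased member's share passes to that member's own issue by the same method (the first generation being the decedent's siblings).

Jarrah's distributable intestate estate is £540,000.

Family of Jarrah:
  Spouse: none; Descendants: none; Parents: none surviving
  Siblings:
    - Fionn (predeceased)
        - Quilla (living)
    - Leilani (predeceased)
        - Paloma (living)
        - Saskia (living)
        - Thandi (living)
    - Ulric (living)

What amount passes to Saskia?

The entire £540,000 passes to the siblings and their issue.
That amount (£540,000) is divided into 3 shares of £180,000: Ulric takes £180,000; Fionn's £180,000 share passes to Fionn's issue; Leilani's £180,000 share passes to Leilani's issue.
Fionn's share (£180,000) passes entirely to Quilla.
Leilani's share (£180,000) is divided into 3 shares of £60,000: Paloma, Saskia, and Thandi each take £60,000.

Saskia receives £60,000.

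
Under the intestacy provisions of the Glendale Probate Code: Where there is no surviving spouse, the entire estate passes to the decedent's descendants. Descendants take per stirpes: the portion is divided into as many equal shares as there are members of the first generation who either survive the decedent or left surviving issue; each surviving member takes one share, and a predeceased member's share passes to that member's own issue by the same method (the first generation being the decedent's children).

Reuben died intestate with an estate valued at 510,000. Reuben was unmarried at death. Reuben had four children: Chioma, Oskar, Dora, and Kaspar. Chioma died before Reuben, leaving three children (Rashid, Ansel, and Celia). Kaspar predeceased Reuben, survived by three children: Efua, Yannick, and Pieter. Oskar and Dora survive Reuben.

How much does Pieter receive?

The entire 510,000 passes to the descendants.
That amount (510,000) is divided into 4 shares of 127,500: Oskar and Dora each take 127,500; Chioma's 127,500 share passes to Chioma's issue; Kaspar's 127,500 share passes to Kaspar's issue.
Chioma's share (127,500) is divided into 3 shares of 42,500: Rashid, Ansel, and Celia each take 42,500.
Kaspar's share (127,500) is divided into 3 shares of 42,500: Efua, Yannick, and Pieter each take 42,500.

Pieter receives 42,500.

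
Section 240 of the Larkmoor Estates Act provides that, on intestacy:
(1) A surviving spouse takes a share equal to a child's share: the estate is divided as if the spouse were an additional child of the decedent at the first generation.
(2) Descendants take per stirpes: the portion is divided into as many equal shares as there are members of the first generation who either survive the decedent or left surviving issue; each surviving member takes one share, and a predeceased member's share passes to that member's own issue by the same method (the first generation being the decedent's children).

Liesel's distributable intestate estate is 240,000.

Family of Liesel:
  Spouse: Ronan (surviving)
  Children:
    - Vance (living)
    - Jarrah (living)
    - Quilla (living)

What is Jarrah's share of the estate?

The spouse counts as an additional share at the children's level, so there are 4 primary shares of 60,000. Ronan takes one such share (60,000).
The children's combined portion (180,000) is divided into 3 shares of 60,000: Vance, Jarrah, and Quilla each take 60,000.

Jarrah receives 60,000.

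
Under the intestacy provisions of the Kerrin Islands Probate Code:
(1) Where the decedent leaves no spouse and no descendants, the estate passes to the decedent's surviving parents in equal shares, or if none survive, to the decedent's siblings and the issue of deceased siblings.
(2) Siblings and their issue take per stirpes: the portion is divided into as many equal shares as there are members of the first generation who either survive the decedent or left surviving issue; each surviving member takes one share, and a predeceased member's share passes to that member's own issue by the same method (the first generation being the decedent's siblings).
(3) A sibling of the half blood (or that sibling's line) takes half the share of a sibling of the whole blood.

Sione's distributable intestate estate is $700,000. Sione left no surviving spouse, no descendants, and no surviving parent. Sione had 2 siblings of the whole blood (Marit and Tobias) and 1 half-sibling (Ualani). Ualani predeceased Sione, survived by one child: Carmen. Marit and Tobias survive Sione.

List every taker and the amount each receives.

The entire $700,000 passes to the siblings and their issue.
Counting each half-blood sibling's line as half a unit, there are 5/2 units in $700,000, so one unit is $280,000. Whole-blood lines (Marit and Tobias) take $280,000 each; half-blood lines (Ualani) take $140,000 each.
Ualani's share ($140,000) passes entirely to Carmen.

Carmen: $140,000; Marit: $280,000; Tobias: $280,000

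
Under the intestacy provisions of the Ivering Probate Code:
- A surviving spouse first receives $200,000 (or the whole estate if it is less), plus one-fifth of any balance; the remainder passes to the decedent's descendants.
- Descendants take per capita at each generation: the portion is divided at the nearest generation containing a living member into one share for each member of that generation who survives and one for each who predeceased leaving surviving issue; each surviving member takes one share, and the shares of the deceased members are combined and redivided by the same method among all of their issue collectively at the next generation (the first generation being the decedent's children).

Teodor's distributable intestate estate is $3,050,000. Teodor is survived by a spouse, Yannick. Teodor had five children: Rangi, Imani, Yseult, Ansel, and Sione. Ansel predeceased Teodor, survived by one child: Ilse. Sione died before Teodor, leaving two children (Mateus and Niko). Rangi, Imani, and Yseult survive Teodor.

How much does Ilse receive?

Yannick first takes $200,000, leaving a balance of $2,850,000. Yannick then takes one-fifth of the balance ($570,000), for a total of $770,000. The remaining $2,280,000 passes to the descendants.
The descendants' portion ($2,280,000) is divided at the children's generation into 5 shares of $456,000. Rangi, Imani, and Yseult each take $456,000. The 2 shares of the deceased (Ansel and Sione) are combined into a pool of $912,000.
That pool ($912,000) is divided at the grandchildren's generation equally among Ilse, Mateus, and Niko: $304,000 each.

Ilse receives $304,000.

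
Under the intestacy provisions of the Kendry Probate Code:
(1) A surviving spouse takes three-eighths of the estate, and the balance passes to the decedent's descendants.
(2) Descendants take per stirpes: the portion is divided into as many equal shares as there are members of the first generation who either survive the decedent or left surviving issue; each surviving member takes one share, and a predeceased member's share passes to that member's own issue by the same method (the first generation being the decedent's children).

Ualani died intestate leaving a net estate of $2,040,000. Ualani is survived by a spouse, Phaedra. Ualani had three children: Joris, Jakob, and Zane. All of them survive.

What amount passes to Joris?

Phaedra takes three-eighths of $2,040,000 = $765,000. The remaining $1,275,000 passes to the descendants.
The descendants' portion ($1,275,000) is divided into 3 shares of $425,000: Joris, Jakob, and Zane each take $425,000.

Joris receives $425,000.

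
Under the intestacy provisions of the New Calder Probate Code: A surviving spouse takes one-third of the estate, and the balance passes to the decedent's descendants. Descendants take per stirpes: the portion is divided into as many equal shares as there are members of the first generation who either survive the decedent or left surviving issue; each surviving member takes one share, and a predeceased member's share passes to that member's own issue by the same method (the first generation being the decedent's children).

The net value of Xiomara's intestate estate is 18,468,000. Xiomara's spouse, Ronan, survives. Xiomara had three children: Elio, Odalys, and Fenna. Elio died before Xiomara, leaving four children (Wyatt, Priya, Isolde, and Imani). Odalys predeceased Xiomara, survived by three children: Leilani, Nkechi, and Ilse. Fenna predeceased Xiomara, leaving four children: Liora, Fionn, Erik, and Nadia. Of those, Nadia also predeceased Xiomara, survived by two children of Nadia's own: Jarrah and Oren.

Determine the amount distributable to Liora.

Ronan takes one-third of 18,468,000 = 6,156,000. The remaining 12,312,000 passes to the descendants.
The descendants' portion (12,312,000) is divided into 3 shares of 4,104,000: Elio's 4,104,000 share passes to Elio's issue; Odalys's 4,104,000 share passes to Odalys's issue; Fenna's 4,104,000 share passes to Fenna's issue.
Elio's share (4,104,000) is divided into 4 shares of 1,026,000: Wyatt, Priya, Isolde, and Imani each take 1,026,000.
Odalys's share (4,104,000) is divided into 3 shares of 1,368,000: Leilani, Nkechi, and Ilse each take 1,368,000.
Fenna's share (4,104,000) is divided into 4 shares of 1,026,000: Liora, Fionn, and Erik each take 1,026,000; Nadia's 1,026,000 share passes to Nadia's issue.
Nadia's share (1,026,000) is divided into 2 shares of 513,000: Jarrah and Oren each take 513,000.

Liora receives 1,026,000.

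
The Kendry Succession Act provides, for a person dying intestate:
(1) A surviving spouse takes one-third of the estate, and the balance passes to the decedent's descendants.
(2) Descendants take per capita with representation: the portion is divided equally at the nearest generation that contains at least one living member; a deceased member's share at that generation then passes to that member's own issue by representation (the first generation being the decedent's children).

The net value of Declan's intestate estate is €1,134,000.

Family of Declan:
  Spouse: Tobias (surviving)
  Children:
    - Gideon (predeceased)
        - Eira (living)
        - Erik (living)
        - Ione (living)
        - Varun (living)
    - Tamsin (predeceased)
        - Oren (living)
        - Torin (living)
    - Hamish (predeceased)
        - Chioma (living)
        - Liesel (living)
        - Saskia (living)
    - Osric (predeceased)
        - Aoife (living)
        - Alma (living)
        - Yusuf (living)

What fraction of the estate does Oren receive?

Tobias takes one-third of €1,134,000 = €378,000. The remaining €756,000 passes to the descendants.
No child survives, so the initial division is made at the grandchildren's generation.
The descendants' portion (€756,000) is divided into 12 shares of €63,000: Eira, Erik, Ione, Varun, Oren, Torin, Chioma, Liesel, Saskia, Aoife, Alma, and Yusuf each take €63,000.

Oren receives 1/18 of the estate.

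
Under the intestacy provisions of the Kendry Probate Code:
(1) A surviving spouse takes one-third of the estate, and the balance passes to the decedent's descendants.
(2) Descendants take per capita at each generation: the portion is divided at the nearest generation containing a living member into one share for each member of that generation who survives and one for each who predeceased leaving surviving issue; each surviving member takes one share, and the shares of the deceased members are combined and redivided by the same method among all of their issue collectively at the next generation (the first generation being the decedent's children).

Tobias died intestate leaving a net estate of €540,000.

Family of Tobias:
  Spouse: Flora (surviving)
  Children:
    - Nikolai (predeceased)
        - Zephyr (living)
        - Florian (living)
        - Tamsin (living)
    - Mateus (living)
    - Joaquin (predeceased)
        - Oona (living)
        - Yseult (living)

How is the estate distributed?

Flora: €180,000; Zephyr: €48,000; Florian: €48,000; Tamsin: €48,000; Mateus: €120,000; Oona: €48,000; Yseult: €48,000

Flora takes one-third of €540,000 = €180,000. The remaining €360,000 passes to the descendants.
The descendants' portion (€360,000) is divided at the children's generation into 3 shares of €120,000. Mateus takes €120,000. The 2 shares of the deceased (Nikolai and Joaquin) are combined into a pool of €240,000.
That pool (€240,000) is divided at the grandchildren's generation equally among Zephyr, Florian, Tamsin, Oona, and Yseult: €48,000 each.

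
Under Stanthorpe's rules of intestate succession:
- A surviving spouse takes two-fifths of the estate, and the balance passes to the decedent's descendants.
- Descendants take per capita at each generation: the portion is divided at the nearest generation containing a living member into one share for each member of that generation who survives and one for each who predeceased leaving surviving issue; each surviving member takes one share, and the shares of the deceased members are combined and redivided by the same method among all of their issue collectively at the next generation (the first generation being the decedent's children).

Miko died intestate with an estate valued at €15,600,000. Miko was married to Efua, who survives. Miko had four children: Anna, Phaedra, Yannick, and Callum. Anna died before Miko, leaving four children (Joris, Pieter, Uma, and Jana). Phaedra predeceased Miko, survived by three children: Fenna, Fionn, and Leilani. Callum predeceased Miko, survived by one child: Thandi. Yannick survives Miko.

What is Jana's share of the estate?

Jana receives €877,500.

Efua takes two-fifths of €15,600,000 = €6,240,000. The remaining €9,360,000 passes to the descendants.
The descendants' portion (€9,360,000) is divided at the children's generation into 4 shares of €2,340,000. Yannick takes €2,340,000. The 3 shares of the deceased (Anna, Phaedra, and Callum) are combined into a pool of €7,020,000.
That pool (€7,020,000) is divided at the grandchildren's generation equally among Joris, Pieter, Uma, Jana, Fenna, Fionn, Leilani, and Thandi: €877,500 each.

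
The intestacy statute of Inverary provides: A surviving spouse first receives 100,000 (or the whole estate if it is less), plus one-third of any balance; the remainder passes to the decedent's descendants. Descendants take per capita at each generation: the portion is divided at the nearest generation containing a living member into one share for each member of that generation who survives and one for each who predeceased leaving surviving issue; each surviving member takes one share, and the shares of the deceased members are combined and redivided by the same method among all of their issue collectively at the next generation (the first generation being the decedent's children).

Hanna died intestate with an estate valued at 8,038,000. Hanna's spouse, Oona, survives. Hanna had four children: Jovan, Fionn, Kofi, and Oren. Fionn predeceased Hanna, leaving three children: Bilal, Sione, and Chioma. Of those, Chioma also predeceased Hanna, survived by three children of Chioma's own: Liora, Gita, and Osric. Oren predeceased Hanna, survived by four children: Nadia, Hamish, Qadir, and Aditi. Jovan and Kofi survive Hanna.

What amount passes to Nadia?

Nadia receives 378,000.

Oona first takes 100,000, leaving a balance of 7,938,000. Oona then takes one-third of the balance (2,646,000), for a total of 2,746,000. The remaining 5,292,000 passes to the descendants.
The descendants' portion (5,292,000) is divided at the children's generation into 4 shares of 1,323,000. Jovan and Kofi each take 1,323,000. The 2 shares of the deceased (Fionn and Oren) are combined into a pool of 2,646,000.
That pool (2,646,000) is divided at the grandchildren's generation into 7 shares of 378,000. Bilal, Sione, Nadia, Hamish, Qadir, and Aditi each take 378,000. The remaining share for the deceased Chioma (378,000) is carried to the next generation.
That pool (378,000) is divided at the great-grandchildren's generation equally among Liora, Gita, and Osric: 126,000 each.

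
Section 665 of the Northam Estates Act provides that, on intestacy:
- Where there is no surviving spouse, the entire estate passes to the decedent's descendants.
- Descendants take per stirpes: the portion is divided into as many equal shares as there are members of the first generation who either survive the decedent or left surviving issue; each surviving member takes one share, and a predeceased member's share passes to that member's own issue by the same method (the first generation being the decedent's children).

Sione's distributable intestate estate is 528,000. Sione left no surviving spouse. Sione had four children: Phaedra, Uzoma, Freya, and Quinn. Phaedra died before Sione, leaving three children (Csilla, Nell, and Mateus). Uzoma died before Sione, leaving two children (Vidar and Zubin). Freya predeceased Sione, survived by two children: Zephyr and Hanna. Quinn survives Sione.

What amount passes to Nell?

Nell receives 44,000.

The entire 528,000 passes to the descendants.
That amount (528,000) is divided into 4 shares of 132,000: Quinn takes 132,000; Phaedra's 132,000 share passes to Phaedra's issue; Uzoma's 132,000 share passes to Uzoma's issue; Freya's 132,000 share passes to Freya's issue.
Phaedra's share (132,000) is divided into 3 shares of 44,000: Csilla, Nell, and Mateus each take 44,000.
Uzoma's share (132,000) is divided into 2 shares of 66,000: Vidar and Zubin each take 66,000.
Freya's share (132,000) is divided into 2 shares of 66,000: Zephyr and Hanna each take 66,000.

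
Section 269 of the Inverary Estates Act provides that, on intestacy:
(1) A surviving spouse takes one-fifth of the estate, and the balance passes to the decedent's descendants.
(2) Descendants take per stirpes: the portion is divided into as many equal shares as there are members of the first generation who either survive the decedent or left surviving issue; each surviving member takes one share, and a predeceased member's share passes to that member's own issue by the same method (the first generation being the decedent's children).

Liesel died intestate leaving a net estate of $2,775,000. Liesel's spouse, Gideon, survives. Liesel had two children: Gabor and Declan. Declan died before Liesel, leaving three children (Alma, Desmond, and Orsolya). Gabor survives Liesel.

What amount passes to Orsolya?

Orsolya receives $370,000.

Gideon takes one-fifth of $2,775,000 = $555,000. The remaining $2,220,000 passes to the descendants.
The descendants' portion ($2,220,000) is divided into 2 shares of $1,110,000: Gabor takes $1,110,000; Declan's $1,110,000 share passes to Declan's issue.
Declan's share ($1,110,000) is divided into 3 shares of $370,000: Alma, Desmond, and Orsolya each take $370,000.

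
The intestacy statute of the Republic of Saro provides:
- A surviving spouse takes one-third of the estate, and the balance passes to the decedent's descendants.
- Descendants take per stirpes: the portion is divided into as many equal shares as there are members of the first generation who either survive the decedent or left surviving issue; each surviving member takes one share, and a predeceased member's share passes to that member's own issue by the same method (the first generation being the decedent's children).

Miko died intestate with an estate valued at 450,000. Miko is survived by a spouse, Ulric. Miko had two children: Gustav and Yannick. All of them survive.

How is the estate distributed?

Ulric: 150,000; Gustav: 150,000; Yannick: 150,000

Ulric takes one-third of 450,000 = 150,000. The remaining 300,000 passes to the descendants.
The descendants' portion (300,000) is divided into 2 shares of 150,000: Gustav and Yannick each take 150,000.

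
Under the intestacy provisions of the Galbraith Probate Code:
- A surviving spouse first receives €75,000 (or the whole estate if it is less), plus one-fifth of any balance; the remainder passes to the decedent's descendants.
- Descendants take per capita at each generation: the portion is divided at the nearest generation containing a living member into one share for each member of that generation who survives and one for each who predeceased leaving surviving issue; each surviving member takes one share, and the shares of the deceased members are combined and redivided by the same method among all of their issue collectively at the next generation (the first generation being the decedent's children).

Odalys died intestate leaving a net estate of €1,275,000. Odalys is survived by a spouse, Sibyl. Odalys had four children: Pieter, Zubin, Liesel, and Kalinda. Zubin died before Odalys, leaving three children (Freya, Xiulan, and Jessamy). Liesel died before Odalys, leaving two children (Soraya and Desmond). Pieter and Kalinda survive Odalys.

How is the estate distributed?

Sibyl first takes €75,000, leaving a balance of €1,200,000. Sibyl then takes one-fifth of the balance (€240,000), for a total of €315,000. The remaining €960,000 passes to the descendants.
The descendants' portion (€960,000) is divided at the children's generation into 4 shares of €240,000. Pieter and Kalinda each take €240,000. The 2 shares of the deceased (Zubin and Liesel) are combined into a pool of €480,000.
That pool (€480,000) is divided at the grandchildren's generation equally among Freya, Xiulan, Jessamy, Soraya, and Desmond: €96,000 each.

Sibyl: €315,000; Pieter: €240,000; Freya: €96,000; Xiulan: €96,000; Jessamy: €96,000; Soraya: €96,000; Desmond: €96,000; Kalinda: €240,000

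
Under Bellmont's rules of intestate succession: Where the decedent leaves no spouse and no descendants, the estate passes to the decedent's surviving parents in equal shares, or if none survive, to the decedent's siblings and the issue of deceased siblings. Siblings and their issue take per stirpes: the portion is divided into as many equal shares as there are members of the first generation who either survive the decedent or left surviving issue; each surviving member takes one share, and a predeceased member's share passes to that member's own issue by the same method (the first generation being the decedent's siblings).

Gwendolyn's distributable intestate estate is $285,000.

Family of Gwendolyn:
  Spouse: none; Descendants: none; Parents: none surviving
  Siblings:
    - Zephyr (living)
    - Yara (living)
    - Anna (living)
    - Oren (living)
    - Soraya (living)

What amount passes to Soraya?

The entire $285,000 passes to the siblings and their issue.
That amount ($285,000) is divided into 5 shares of $57,000: Zephyr, Yara, Anna, Oren, and Soraya each take $57,000.

Soraya receives $57,000.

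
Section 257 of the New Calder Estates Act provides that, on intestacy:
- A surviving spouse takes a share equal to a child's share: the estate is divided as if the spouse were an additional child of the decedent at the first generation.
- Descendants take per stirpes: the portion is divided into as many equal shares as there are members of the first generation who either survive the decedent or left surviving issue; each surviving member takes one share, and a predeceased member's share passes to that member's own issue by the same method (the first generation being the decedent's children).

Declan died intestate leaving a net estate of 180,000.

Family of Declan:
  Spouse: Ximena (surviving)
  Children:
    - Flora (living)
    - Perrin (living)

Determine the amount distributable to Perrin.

The spouse counts as an additional share at the children's level, so there are 3 primary shares of 60,000. Ximena takes one such share (60,000).
The children's combined portion (120,000) is divided into 2 shares of 60,000: Flora and Perrin each take 60,000.

Perrin receives 60,000.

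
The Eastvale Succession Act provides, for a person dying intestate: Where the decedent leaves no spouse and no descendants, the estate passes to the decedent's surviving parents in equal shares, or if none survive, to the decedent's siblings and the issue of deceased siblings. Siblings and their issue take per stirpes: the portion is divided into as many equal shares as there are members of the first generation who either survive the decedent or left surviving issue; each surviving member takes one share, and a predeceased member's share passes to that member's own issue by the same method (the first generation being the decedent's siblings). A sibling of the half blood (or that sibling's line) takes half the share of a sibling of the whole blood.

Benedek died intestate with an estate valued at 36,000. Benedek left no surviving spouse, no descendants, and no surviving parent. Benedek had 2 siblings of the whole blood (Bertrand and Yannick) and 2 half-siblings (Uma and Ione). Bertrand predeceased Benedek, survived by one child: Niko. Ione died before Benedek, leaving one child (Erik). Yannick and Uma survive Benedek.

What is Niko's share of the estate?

Niko receives 12,000.

The entire 36,000 passes to the siblings and their issue.
Counting each half-blood sibling's line as half a unit, there are 3 units in 36,000, so one unit is 12,000. Whole-blood lines (Bertrand and Yannick) take 12,000 each; half-blood lines (Uma and Ione) take 6,000 each.
Bertrand's share (12,000) passes entirely to Niko.
Ione's share (6,000) passes entirely to Erik.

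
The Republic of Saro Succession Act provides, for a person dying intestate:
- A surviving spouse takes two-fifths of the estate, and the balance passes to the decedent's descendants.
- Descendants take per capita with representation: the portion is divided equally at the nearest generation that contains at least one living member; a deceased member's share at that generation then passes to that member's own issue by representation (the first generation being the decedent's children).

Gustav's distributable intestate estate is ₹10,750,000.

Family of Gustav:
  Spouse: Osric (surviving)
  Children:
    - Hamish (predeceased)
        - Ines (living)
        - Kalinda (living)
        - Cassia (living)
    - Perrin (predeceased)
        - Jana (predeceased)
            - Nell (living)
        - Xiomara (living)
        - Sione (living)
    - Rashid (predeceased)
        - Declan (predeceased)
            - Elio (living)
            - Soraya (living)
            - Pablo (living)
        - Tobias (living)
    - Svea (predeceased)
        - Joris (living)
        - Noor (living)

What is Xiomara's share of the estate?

Xiomara receives ₹645,000.

Osric takes two-fifths of ₹10,750,000 = ₹4,300,000. The remaining ₹6,450,000 passes to the descendants.
No child survives, so the initial division is made at the grandchildren's generation.
The descendants' portion (₹6,450,000) is divided into 10 shares of ₹645,000: Ines, Kalinda, Cassia, Xiomara, Sione, Tobias, Joris, and Noor each take ₹645,000; Jana's ₹645,000 share passes to Jana's issue; Declan's ₹645,000 share passes to Declan's issue.
Jana's share (₹645,000) passes entirely to Nell.
Declan's share (₹645,000) is divided into 3 shares of ₹215,000: Elio, Soraya, and Pablo each take ₹215,000.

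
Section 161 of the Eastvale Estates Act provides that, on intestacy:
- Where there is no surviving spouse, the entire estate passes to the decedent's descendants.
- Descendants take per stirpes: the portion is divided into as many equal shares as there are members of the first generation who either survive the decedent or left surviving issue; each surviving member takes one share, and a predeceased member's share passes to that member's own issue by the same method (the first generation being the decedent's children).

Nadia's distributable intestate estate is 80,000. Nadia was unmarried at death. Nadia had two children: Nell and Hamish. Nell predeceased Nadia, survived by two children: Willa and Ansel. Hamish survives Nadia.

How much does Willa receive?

Willa receives 20,000.

The entire 80,000 passes to the descendants.
That amount (80,000) is divided into 2 shares of 40,000: Hamish takes 40,000; Nell's 40,000 share passes to Nell's issue.
Nell's share (40,000) is divided into 2 shares of 20,000: Willa and Ansel each take 20,000.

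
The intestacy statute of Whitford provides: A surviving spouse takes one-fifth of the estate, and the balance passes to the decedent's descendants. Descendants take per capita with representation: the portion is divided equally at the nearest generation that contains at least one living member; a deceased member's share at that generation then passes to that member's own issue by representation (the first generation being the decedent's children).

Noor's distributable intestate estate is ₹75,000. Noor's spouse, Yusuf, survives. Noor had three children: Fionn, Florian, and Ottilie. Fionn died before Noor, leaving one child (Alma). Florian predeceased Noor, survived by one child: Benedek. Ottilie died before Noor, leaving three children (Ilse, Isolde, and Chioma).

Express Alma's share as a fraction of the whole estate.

Alma receives 4/25 of the estate.

Yusuf takes one-fifth of ₹75,000 = ₹15,000. The remaining ₹60,000 passes to the descendants.
No child survives, so the initial division is made at the grandchildren's generation.
The descendants' portion (₹60,000) is divided into 5 shares of ₹12,000: Alma, Benedek, Ilse, Isolde, and Chioma each take ₹12,000.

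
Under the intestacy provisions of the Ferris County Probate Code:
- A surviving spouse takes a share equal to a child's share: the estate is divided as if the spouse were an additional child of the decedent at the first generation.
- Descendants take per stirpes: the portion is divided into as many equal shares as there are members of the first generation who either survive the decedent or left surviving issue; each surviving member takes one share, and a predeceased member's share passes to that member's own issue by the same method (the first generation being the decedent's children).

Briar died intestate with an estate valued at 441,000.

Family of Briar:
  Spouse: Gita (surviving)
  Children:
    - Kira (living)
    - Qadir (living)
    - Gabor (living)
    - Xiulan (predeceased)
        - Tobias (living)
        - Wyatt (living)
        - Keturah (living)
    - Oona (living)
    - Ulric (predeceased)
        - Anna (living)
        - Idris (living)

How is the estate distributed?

The spouse counts as an additional share at the children's level, so there are 7 primary shares of 63,000. Gita takes one such share (63,000).
The children's combined portion (378,000) is divided into 6 shares of 63,000: Kira, Qadir, Gabor, and Oona each take 63,000; Xiulan's 63,000 share passes to Xiulan's issue; Ulric's 63,000 share passes to Ulric's issue.
Xiulan's share (63,000) is divided into 3 shares of 21,000: Tobias, Wyatt, and Keturah each take 21,000.
Ulric's share (63,000) is divided into 2 shares of 31,500: Anna and Idris each take 31,500.

Gita: 63,000; Kira: 63,000; Qadir: 63,000; Gabor: 63,000; Tobias: 21,000; Wyatt: 21,000; Keturah: 21,000; Oona: 63,000; Anna: 31,500; Idris: 31,500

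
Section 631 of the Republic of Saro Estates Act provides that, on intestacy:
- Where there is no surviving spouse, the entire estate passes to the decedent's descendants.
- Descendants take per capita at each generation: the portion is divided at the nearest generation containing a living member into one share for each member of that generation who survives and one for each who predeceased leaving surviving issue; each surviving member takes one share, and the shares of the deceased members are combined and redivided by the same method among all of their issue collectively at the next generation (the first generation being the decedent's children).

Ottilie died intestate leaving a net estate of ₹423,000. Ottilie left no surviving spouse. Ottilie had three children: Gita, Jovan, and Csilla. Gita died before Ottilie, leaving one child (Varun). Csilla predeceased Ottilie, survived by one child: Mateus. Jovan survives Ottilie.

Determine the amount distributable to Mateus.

Mateus receives ₹141,000.

The entire ₹423,000 passes to the descendants.
That amount (₹423,000) is divided at the children's generation into 3 shares of ₹141,000. Jovan takes ₹141,000. The 2 shares of the deceased (Gita and Csilla) are combined into a pool of ₹282,000.
That pool (₹282,000) is divided at the grandchildren's generation equally among Varun and Mateus: ₹141,000 each.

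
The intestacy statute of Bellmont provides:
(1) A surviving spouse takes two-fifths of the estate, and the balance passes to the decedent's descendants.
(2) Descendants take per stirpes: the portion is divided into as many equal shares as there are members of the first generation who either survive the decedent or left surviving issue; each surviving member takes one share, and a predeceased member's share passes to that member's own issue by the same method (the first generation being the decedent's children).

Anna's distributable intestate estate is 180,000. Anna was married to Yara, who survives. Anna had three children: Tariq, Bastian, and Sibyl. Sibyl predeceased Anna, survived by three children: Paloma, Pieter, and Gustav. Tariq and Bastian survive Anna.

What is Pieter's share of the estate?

Yara takes two-fifths of 180,000 = 72,000. The remaining 108,000 passes to the descendants.
The descendants' portion (108,000) is divided into 3 shares of 36,000: Tariq and Bastian each take 36,000; Sibyl's 36,000 share passes to Sibyl's issue.
Sibyl's share (36,000) is divided into 3 shares of 12,000: Paloma, Pieter, and Gustav each take 12,000.

Pieter receives 12,000.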